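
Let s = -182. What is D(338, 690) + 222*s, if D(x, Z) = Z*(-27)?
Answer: -59034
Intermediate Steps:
D(x, Z) = -27*Z
D(338, 690) + 222*s = -27*690 + 222*(-182) = -18630 - 40404 = -59034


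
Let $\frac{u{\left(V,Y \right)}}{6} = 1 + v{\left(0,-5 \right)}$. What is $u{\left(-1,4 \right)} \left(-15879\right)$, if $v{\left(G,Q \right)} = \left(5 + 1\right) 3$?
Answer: $-1810206$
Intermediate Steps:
$v{\left(G,Q \right)} = 18$ ($v{\left(G,Q \right)} = 6 \cdot 3 = 18$)
$u{\left(V,Y \right)} = 114$ ($u{\left(V,Y \right)} = 6 \left(1 + 18\right) = 6 \cdot 19 = 114$)
$u{\left(-1,4 \right)} \left(-15879\right) = 114 \left(-15879\right) = -1810206$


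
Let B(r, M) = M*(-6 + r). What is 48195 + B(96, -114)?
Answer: 37935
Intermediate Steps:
48195 + B(96, -114) = 48195 - 114*(-6 + 96) = 48195 - 114*90 = 48195 - 10260 = 37935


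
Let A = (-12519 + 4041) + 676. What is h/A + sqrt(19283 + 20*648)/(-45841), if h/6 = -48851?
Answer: 146553/3901 - sqrt(32243)/45841 ≈ 37.564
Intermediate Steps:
A = -7802 (A = -8478 + 676 = -7802)
h = -293106 (h = 6*(-48851) = -293106)
h/A + sqrt(19283 + 20*648)/(-45841) = -293106/(-7802) + sqrt(19283 + 20*648)/(-45841) = -293106*(-1/7802) + sqrt(19283 + 12960)*(-1/45841) = 146553/3901 + sqrt(32243)*(-1/45841) = 146553/3901 - sqrt(32243)/45841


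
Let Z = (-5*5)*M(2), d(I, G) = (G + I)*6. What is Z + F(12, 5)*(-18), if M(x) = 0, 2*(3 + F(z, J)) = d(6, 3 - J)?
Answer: -162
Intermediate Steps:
d(I, G) = 6*G + 6*I
F(z, J) = 24 - 3*J (F(z, J) = -3 + (6*(3 - J) + 6*6)/2 = -3 + ((18 - 6*J) + 36)/2 = -3 + (54 - 6*J)/2 = -3 + (27 - 3*J) = 24 - 3*J)
Z = 0 (Z = -5*5*0 = -25*0 = 0)
Z + F(12, 5)*(-18) = 0 + (24 - 3*5)*(-18) = 0 + (24 - 15)*(-18) = 0 + 9*(-18) = 0 - 162 = -162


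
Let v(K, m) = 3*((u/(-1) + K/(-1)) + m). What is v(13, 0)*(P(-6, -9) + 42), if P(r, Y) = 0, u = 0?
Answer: -1638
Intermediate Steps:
v(K, m) = -3*K + 3*m (v(K, m) = 3*((0/(-1) + K/(-1)) + m) = 3*((0*(-1) + K*(-1)) + m) = 3*((0 - K) + m) = 3*(-K + m) = 3*(m - K) = -3*K + 3*m)
v(13, 0)*(P(-6, -9) + 42) = (-3*13 + 3*0)*(0 + 42) = (-39 + 0)*42 = -39*42 = -1638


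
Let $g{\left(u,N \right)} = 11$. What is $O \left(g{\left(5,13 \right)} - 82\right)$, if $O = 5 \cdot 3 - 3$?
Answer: $-852$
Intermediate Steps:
$O = 12$ ($O = 15 - 3 = 12$)
$O \left(g{\left(5,13 \right)} - 82\right) = 12 \left(11 - 82\right) = 12 \left(-71\right) = -852$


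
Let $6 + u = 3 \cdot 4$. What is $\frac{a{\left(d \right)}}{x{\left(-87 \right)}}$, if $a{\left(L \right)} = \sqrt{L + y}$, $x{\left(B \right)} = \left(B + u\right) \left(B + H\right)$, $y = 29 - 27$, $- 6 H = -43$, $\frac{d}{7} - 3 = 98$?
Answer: $\frac{2 \sqrt{709}}{12933} \approx 0.0041177$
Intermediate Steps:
$d = 707$ ($d = 21 + 7 \cdot 98 = 21 + 686 = 707$)
$H = \frac{43}{6}$ ($H = \left(- \frac{1}{6}\right) \left(-43\right) = \frac{43}{6} \approx 7.1667$)
$u = 6$ ($u = -6 + 3 \cdot 4 = -6 + 12 = 6$)
$y = 2$ ($y = 29 - 27 = 2$)
$x{\left(B \right)} = \left(6 + B\right) \left(\frac{43}{6} + B\right)$ ($x{\left(B \right)} = \left(B + 6\right) \left(B + \frac{43}{6}\right) = \left(6 + B\right) \left(\frac{43}{6} + B\right)$)
$a{\left(L \right)} = \sqrt{2 + L}$ ($a{\left(L \right)} = \sqrt{L + 2} = \sqrt{2 + L}$)
$\frac{a{\left(d \right)}}{x{\left(-87 \right)}} = \frac{\sqrt{2 + 707}}{43 + \left(-87\right)^{2} + \frac{79}{6} \left(-87\right)} = \frac{\sqrt{709}}{43 + 7569 - \frac{2291}{2}} = \frac{\sqrt{709}}{\frac{12933}{2}} = \sqrt{709} \cdot \frac{2}{12933} = \frac{2 \sqrt{709}}{12933}$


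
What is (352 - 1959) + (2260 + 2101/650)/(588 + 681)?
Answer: -441354283/274950 ≈ -1605.2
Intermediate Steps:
(352 - 1959) + (2260 + 2101/650)/(588 + 681) = -1607 + (2260 + 2101*(1/650))/1269 = -1607 + (2260 + 2101/650)*(1/1269) = -1607 + (1471101/650)*(1/1269) = -1607 + 490367/274950 = -441354283/274950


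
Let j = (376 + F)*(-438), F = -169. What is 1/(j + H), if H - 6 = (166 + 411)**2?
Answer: 1/242269 ≈ 4.1276e-6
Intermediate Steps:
H = 332935 (H = 6 + (166 + 411)**2 = 6 + 577**2 = 6 + 332929 = 332935)
j = -90666 (j = (376 - 169)*(-438) = 207*(-438) = -90666)
1/(j + H) = 1/(-90666 + 332935) = 1/242269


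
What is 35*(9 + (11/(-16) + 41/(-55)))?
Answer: 46613/176 ≈ 264.85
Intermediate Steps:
35*(9 + (11/(-16) + 41/(-55))) = 35*(9 + (11*(-1/16) + 41*(-1/55))) = 35*(9 + (-11/16 - 41/55)) = 35*(9 - 1261/880) = 35*(6659/880) = 46613/176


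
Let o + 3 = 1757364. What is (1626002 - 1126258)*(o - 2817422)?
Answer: -529759124384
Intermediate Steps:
o = 1757361 (o = -3 + 1757364 = 1757361)
(1626002 - 1126258)*(o - 2817422) = (1626002 - 1126258)*(1757361 - 2817422) = 499744*(-1060061) = -529759124384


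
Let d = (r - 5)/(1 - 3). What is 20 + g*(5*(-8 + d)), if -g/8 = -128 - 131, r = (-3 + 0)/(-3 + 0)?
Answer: -62140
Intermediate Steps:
r = 1 (r = -3/(-3) = -3*(-⅓) = 1)
d = 2 (d = (1 - 5)/(1 - 3) = -4/(-2) = -4*(-½) = 2)
g = 2072 (g = -8*(-128 - 131) = -8*(-259) = 2072)
20 + g*(5*(-8 + d)) = 20 + 2072*(5*(-8 + 2)) = 20 + 2072*(5*(-6)) = 20 + 2072*(-30) = 20 - 62160 = -62140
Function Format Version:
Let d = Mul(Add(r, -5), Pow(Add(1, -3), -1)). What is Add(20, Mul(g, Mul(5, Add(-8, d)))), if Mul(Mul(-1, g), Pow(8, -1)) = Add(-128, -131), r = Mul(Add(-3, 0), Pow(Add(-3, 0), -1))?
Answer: -62140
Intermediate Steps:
r = 1 (r = Mul(-3, Pow(-3, -1)) = Mul(-3, Rational(-1, 3)) = 1)
d = 2 (d = Mul(Add(1, -5), Pow(Add(1, -3), -1)) = Mul(-4, Pow(-2, -1)) = Mul(-4, Rational(-1, 2)) = 2)
g = 2072 (g = Mul(-8, Add(-128, -131)) = Mul(-8, -259) = 2072)
Add(20, Mul(g, Mul(5, Add(-8, d)))) = Add(20, Mul(2072, Mul(5, Add(-8, 2)))) = Add(20, Mul(2072, Mul(5, -6))) = Add(20, Mul(2072, -30)) = Add(20, -62160) = -62140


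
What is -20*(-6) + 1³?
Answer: 121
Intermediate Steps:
-20*(-6) + 1³ = 120 + 1 = 121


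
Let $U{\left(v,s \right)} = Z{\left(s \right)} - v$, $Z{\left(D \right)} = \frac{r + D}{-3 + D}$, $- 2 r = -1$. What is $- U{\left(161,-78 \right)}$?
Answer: $\frac{25927}{162} \approx 160.04$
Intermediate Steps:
$r = \frac{1}{2}$ ($r = \left(- \frac{1}{2}\right) \left(-1\right) = \frac{1}{2} \approx 0.5$)
$Z{\left(D \right)} = \frac{\frac{1}{2} + D}{-3 + D}$
$U{\left(v,s \right)} = - v + \frac{\frac{1}{2} + s}{-3 + s}$ ($U{\left(v,s \right)} = \frac{\frac{1}{2} + s}{-3 + s} - v = - v + \frac{\frac{1}{2} + s}{-3 + s}$)
$- U{\left(161,-78 \right)} = - \frac{\frac{1}{2} - 78 - 161 \left(-3 - 78\right)}{-3 - 78} = - \frac{\frac{1}{2} - 78 - 161 \left(-81\right)}{-81} = - \frac{\left(-1\right) \left(\frac{1}{2} - 78 + 13041\right)}{81} = - \frac{\left(-1\right) 25927}{81 \cdot 2} = \left(-1\right) \left(- \frac{25927}{162}\right) = \frac{25927}{162}$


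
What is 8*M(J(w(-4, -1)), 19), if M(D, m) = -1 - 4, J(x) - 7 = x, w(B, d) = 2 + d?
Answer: -40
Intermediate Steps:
J(x) = 7 + x
M(D, m) = -5
8*M(J(w(-4, -1)), 19) = 8*(-5) = -40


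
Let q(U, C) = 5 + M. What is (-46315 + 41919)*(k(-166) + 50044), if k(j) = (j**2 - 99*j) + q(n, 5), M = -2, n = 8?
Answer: -413386652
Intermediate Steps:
q(U, C) = 3 (q(U, C) = 5 - 2 = 3)
k(j) = 3 + j**2 - 99*j (k(j) = (j**2 - 99*j) + 3 = 3 + j**2 - 99*j)
(-46315 + 41919)*(k(-166) + 50044) = (-46315 + 41919)*((3 + (-166)**2 - 99*(-166)) + 50044) = -4396*((3 + 27556 + 16434) + 50044) = -4396*(43993 + 50044) = -4396*94037 = -413386652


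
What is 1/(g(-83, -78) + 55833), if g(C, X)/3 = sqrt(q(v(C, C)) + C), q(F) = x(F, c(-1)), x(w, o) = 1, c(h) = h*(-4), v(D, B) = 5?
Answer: 18611/1039108209 - I*sqrt(82)/1039108209 ≈ 1.7911e-5 - 8.7146e-9*I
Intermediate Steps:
c(h) = -4*h
q(F) = 1
g(C, X) = 3*sqrt(1 + C)
1/(g(-83, -78) + 55833) = 1/(3*sqrt(1 - 83) + 55833) = 1/(3*sqrt(-82) + 55833) = 1/(3*(I*sqrt(82)) + 55833) = 1/(3*I*sqrt(82) + 55833) = 1/(55833 + 3*I*sqrt(82))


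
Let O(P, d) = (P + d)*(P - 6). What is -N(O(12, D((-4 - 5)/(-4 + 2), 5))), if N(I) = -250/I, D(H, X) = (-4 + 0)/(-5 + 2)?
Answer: 25/8 ≈ 3.1250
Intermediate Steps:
D(H, X) = 4/3 (D(H, X) = -4/(-3) = -4*(-1/3) = 4/3)
O(P, d) = (-6 + P)*(P + d) (O(P, d) = (P + d)*(-6 + P) = (-6 + P)*(P + d))
-N(O(12, D((-4 - 5)/(-4 + 2), 5))) = -(-250)/(12**2 - 6*12 - 6*4/3 + 12*(4/3)) = -(-250)/(144 - 72 - 8 + 16) = -(-250)/80 = -1*(-25/8) = 25/8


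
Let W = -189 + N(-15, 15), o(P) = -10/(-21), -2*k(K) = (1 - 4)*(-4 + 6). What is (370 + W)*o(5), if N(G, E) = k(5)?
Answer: 1840/21 ≈ 87.619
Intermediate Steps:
k(K) = 3 (k(K) = -(1 - 4)*(-4 + 6)/2 = -(-3)*2/2 = -½*(-6) = 3)
N(G, E) = 3
o(P) = 10/21 (o(P) = -10*(-1/21) = 10/21)
W = -186 (W = -189 + 3 = -186)
(370 + W)*o(5) = (370 - 186)*(10/21) = 184*(10/21) = 1840/21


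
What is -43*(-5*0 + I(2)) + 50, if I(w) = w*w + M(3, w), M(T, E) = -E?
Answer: -36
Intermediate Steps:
I(w) = w² - w (I(w) = w*w - w = w² - w)
-43*(-5*0 + I(2)) + 50 = -43*(-5*0 + 2*(-1 + 2)) + 50 = -43*(0 + 2*1) + 50 = -43*(0 + 2) + 50 = -43*2 + 50 = -86 + 50 = -36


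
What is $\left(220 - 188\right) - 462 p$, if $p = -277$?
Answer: $128006$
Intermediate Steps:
$\left(220 - 188\right) - 462 p = \left(220 - 188\right) - -127974 = \left(220 - 188\right) + 127974 = 32 + 127974 = 128006$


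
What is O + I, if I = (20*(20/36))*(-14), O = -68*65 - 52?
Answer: -41648/9 ≈ -4627.6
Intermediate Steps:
O = -4472 (O = -4420 - 52 = -4472)
I = -1400/9 (I = (20*(20*(1/36)))*(-14) = (20*(5/9))*(-14) = (100/9)*(-14) = -1400/9 ≈ -155.56)
O + I = -4472 - 1400/9 = -41648/9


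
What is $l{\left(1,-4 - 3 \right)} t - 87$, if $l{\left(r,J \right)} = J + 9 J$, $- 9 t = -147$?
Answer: $- \frac{3691}{3} \approx -1230.3$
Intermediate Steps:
$t = \frac{49}{3}$ ($t = \left(- \frac{1}{9}\right) \left(-147\right) = \frac{49}{3} \approx 16.333$)
$l{\left(r,J \right)} = 10 J$
$l{\left(1,-4 - 3 \right)} t - 87 = 10 \left(-4 - 3\right) \frac{49}{3} - 87 = 10 \left(-7\right) \frac{49}{3} - 87 = \left(-70\right) \frac{49}{3} - 87 = - \frac{3430}{3} - 87 = - \frac{3691}{3}$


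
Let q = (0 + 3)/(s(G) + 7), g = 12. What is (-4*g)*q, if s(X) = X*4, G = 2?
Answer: -48/5 ≈ -9.6000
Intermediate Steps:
s(X) = 4*X
q = ⅕ (q = (0 + 3)/(4*2 + 7) = 3/(8 + 7) = 3/15 = 3*(1/15) = ⅕ ≈ 0.20000)
(-4*g)*q = -4*12*(⅕) = -48*⅕ = -48/5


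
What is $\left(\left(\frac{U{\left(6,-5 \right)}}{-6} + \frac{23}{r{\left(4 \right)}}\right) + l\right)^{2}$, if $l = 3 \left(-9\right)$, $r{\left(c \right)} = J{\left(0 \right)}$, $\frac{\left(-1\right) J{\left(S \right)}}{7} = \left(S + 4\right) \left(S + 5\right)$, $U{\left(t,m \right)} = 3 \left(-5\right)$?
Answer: $\frac{11923209}{19600} \approx 608.33$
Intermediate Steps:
$U{\left(t,m \right)} = -15$
$J{\left(S \right)} = - 7 \left(4 + S\right) \left(5 + S\right)$ ($J{\left(S \right)} = - 7 \left(S + 4\right) \left(S + 5\right) = - 7 \left(4 + S\right) \left(5 + S\right)$)
$r{\left(c \right)} = -140$ ($r{\left(c \right)} = -140 - 0 - 7 \cdot 0^{2} = -140 + 0 - 0 = -140 + 0 + 0 = -140$)
$l = -27$
$\left(\left(\frac{U{\left(6,-5 \right)}}{-6} + \frac{23}{r{\left(4 \right)}}\right) + l\right)^{2} = \left(\left(- \frac{15}{-6} + \frac{23}{-140}\right) - 27\right)^{2} = \left(\left(\left(-15\right) \left(- \frac{1}{6}\right) + 23 \left(- \frac{1}{140}\right)\right) - 27\right)^{2} = \left(\left(\frac{5}{2} - \frac{23}{140}\right) - 27\right)^{2} = \left(\frac{327}{140} - 27\right)^{2} = \left(- \frac{3453}{140}\right)^{2} = \frac{11923209}{19600}$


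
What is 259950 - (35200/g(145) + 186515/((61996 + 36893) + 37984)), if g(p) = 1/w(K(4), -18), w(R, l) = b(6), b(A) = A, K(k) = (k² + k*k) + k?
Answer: 6672372235/136873 ≈ 48749.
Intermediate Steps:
K(k) = k + 2*k² (K(k) = (k² + k²) + k = 2*k² + k = k + 2*k²)
w(R, l) = 6
g(p) = ⅙ (g(p) = 1/6 = ⅙)
259950 - (35200/g(145) + 186515/((61996 + 36893) + 37984)) = 259950 - (35200/(⅙) + 186515/((61996 + 36893) + 37984)) = 259950 - (35200*6 + 186515/(98889 + 37984)) = 259950 - (211200 + 186515/136873) = 259950 - 1*28907764115/136873 = 259950 - 28907764115/136873 = 6672372235/136873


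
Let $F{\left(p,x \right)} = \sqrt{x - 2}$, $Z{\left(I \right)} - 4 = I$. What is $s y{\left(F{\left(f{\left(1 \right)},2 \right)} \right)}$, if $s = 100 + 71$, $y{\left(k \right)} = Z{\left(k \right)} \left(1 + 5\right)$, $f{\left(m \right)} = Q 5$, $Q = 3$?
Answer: $4104$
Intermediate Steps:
$f{\left(m \right)} = 15$ ($f{\left(m \right)} = 3 \cdot 5 = 15$)
$Z{\left(I \right)} = 4 + I$
$F{\left(p,x \right)} = \sqrt{-2 + x}$
$y{\left(k \right)} = 24 + 6 k$ ($y{\left(k \right)} = \left(4 + k\right) \left(1 + 5\right) = \left(4 + k\right) 6 = 24 + 6 k$)
$s = 171$
$s y{\left(F{\left(f{\left(1 \right)},2 \right)} \right)} = 171 \left(24 + 6 \sqrt{-2 + 2}\right) = 171 \left(24 + 6 \sqrt{0}\right) = 171 \left(24 + 6 \cdot 0\right) = 171 \left(24 + 0\right) = 171 \cdot 24 = 4104$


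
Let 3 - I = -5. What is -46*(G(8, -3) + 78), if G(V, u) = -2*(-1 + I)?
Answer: -2944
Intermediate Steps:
I = 8 (I = 3 - 1*(-5) = 3 + 5 = 8)
G(V, u) = -14 (G(V, u) = -2*(-1 + 8) = -2*7 = -14)
-46*(G(8, -3) + 78) = -46*(-14 + 78) = -46*64 = -2944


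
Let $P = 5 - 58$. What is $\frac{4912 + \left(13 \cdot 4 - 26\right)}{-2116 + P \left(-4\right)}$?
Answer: $- \frac{2469}{952} \approx -2.5935$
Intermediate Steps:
$P = -53$
$\frac{4912 + \left(13 \cdot 4 - 26\right)}{-2116 + P \left(-4\right)} = \frac{4912 + \left(13 \cdot 4 - 26\right)}{-2116 - -212} = \frac{4912 + \left(52 - 26\right)}{-2116 + 212} = \frac{4912 + 26}{-1904} = 4938 \left(- \frac{1}{1904}\right) = - \frac{2469}{952}$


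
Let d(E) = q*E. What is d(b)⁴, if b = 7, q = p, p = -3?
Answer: 194481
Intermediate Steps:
q = -3
d(E) = -3*E
d(b)⁴ = (-3*7)⁴ = (-21)⁴ = 194481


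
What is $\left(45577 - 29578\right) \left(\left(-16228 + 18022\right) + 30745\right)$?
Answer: $520591461$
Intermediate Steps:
$\left(45577 - 29578\right) \left(\left(-16228 + 18022\right) + 30745\right) = 15999 \left(1794 + 30745\right) = 15999 \cdot 32539 = 520591461$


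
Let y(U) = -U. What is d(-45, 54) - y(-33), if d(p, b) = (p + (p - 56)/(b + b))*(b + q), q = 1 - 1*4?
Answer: -85525/36 ≈ -2375.7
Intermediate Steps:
q = -3 (q = 1 - 4 = -3)
d(p, b) = (-3 + b)*(p + (-56 + p)/(2*b)) (d(p, b) = (p + (p - 56)/(b + b))*(b - 3) = (p + (-56 + p)/((2*b)))*(-3 + b) = (p + (-56 + p)*(1/(2*b)))*(-3 + b) = (p + (-56 + p)/(2*b))*(-3 + b) = (-3 + b)*(p + (-56 + p)/(2*b)))
d(-45, 54) - y(-33) = (½)*(168 - 3*(-45) + 54*(-56 - 5*(-45) + 2*54*(-45)))/54 - (-1)*(-33) = (½)*(1/54)*(168 + 135 + 54*(-56 + 225 - 4860)) - 1*33 = (½)*(1/54)*(168 + 135 + 54*(-4691)) - 33 = (½)*(1/54)*(168 + 135 - 253314) - 33 = (½)*(1/54)*(-253011) - 33 = -84337/36 - 33 = -85525/36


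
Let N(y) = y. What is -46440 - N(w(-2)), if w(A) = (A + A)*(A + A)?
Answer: -46456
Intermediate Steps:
w(A) = 4*A**2 (w(A) = (2*A)*(2*A) = 4*A**2)
-46440 - N(w(-2)) = -46440 - 4*(-2)**2 = -46440 - 4*4 = -46440 - 1*16 = -46440 - 16 = -46456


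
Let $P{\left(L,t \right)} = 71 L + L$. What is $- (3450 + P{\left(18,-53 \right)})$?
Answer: $-4746$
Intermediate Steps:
$P{\left(L,t \right)} = 72 L$
$- (3450 + P{\left(18,-53 \right)}) = - (3450 + 72 \cdot 18) = - (3450 + 1296) = \left(-1\right) 4746 = -4746$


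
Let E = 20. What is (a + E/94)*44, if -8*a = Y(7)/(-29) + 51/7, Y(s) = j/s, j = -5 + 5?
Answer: -20207/658 ≈ -30.710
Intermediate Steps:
j = 0
Y(s) = 0 (Y(s) = 0/s = 0)
a = -51/56 (a = -(0/(-29) + 51/7)/8 = -(0*(-1/29) + 51*(⅐))/8 = -(0 + 51/7)/8 = -⅛*51/7 = -51/56 ≈ -0.91071)
(a + E/94)*44 = (-51/56 + 20/94)*44 = (-51/56 + 20*(1/94))*44 = (-51/56 + 10/47)*44 = -1837/2632*44 = -20207/658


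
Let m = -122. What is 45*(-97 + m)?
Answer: -9855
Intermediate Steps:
45*(-97 + m) = 45*(-97 - 122) = 45*(-219) = -9855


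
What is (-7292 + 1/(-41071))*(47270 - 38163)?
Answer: -2727452998431/41071 ≈ -6.6408e+7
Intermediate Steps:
(-7292 + 1/(-41071))*(47270 - 38163) = (-7292 - 1/41071)*9107 = -299489733/41071*9107 = -2727452998431/41071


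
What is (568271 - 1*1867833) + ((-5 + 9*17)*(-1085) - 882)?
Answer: -1461024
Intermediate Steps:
(568271 - 1*1867833) + ((-5 + 9*17)*(-1085) - 882) = (568271 - 1867833) + ((-5 + 153)*(-1085) - 882) = -1299562 + (148*(-1085) - 882) = -1299562 + (-160580 - 882) = -1299562 - 161462 = -1461024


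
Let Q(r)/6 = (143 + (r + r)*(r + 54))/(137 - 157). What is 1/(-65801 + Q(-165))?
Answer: -10/768329 ≈ -1.3015e-5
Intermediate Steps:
Q(r) = -429/10 - 3*r*(54 + r)/5 (Q(r) = 6*((143 + (r + r)*(r + 54))/(137 - 157)) = 6*((143 + (2*r)*(54 + r))/(-20)) = 6*((143 + 2*r*(54 + r))*(-1/20)) = 6*(-143/20 - r*(54 + r)/10) = -429/10 - 3*r*(54 + r)/5)
1/(-65801 + Q(-165)) = 1/(-65801 + (-429/10 - 162/5*(-165) - ⅗*(-165)²)) = 1/(-65801 + (-429/10 + 5346 - ⅗*27225)) = 1/(-65801 + (-429/10 + 5346 - 16335)) = 1/(-65801 - 110319/10) = 1/(-768329/10) = -10/768329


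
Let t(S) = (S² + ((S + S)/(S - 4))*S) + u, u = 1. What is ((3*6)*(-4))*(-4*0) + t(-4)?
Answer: 13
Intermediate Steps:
t(S) = 1 + S² + 2*S²/(-4 + S) (t(S) = (S² + ((S + S)/(S - 4))*S) + 1 = (S² + ((2*S)/(-4 + S))*S) + 1 = (S² + (2*S/(-4 + S))*S) + 1 = (S² + 2*S²/(-4 + S)) + 1 = 1 + S² + 2*S²/(-4 + S))
((3*6)*(-4))*(-4*0) + t(-4) = ((3*6)*(-4))*(-4*0) + (-4 - 4 + (-4)³ - 2*(-4)²)/(-4 - 4) = (18*(-4))*0 + (-4 - 4 - 64 - 2*16)/(-8) = -72*0 - (-4 - 4 - 64 - 32)/8 = 0 - ⅛*(-104) = 0 + 13 = 13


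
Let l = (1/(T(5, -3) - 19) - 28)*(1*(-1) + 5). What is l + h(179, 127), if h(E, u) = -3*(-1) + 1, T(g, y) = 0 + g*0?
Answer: -2056/19 ≈ -108.21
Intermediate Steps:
T(g, y) = 0 (T(g, y) = 0 + 0 = 0)
h(E, u) = 4 (h(E, u) = 3 + 1 = 4)
l = -2132/19 (l = (1/(0 - 19) - 28)*(1*(-1) + 5) = (1/(-19) - 28)*(-1 + 5) = (-1/19 - 28)*4 = -533/19*4 = -2132/19 ≈ -112.21)
l + h(179, 127) = -2132/19 + 4 = -2056/19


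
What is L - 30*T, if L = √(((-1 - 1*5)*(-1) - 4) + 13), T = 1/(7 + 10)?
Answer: -30/17 + √15 ≈ 2.1083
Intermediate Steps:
T = 1/17 ≈ 0.058824
L = √15 (L = √(((-1 - 5)*(-1) - 4) + 13) = √((-6*(-1) - 4) + 13) = √((6 - 4) + 13) = √(2 + 13) = √15 ≈ 3.8730)
L - 30*T = √15 - 30*1/17 = √15 - 30/17 = -30/17 + √15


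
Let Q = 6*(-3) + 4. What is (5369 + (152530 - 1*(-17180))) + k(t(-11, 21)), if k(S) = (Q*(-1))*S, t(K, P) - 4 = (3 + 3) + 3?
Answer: 175261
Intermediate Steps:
t(K, P) = 13 (t(K, P) = 4 + ((3 + 3) + 3) = 4 + (6 + 3) = 4 + 9 = 13)
Q = -14 (Q = -18 + 4 = -14)
k(S) = 14*S (k(S) = (-14*(-1))*S = 14*S)
(5369 + (152530 - 1*(-17180))) + k(t(-11, 21)) = (5369 + (152530 - 1*(-17180))) + 14*13 = (5369 + (152530 + 17180)) + 182 = (5369 + 169710) + 182 = 175079 + 182 = 175261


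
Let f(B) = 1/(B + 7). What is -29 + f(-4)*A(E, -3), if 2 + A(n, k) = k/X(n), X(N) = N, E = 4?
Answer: -359/12 ≈ -29.917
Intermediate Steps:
A(n, k) = -2 + k/n
f(B) = 1/(7 + B)
-29 + f(-4)*A(E, -3) = -29 + (-2 - 3/4)/(7 - 4) = -29 + (-2 - 3*1/4)/3 = -29 + (-2 - 3/4)/3 = -29 + (1/3)*(-11/4) = -29 - 11/12 = -359/12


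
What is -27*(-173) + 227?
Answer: 4898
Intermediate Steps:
-27*(-173) + 227 = 4671 + 227 = 4898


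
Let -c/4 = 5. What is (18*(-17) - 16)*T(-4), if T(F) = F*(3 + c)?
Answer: -21896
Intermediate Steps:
c = -20 (c = -4*5 = -20)
T(F) = -17*F (T(F) = F*(3 - 20) = F*(-17) = -17*F)
(18*(-17) - 16)*T(-4) = (18*(-17) - 16)*(-17*(-4)) = (-306 - 16)*68 = -322*68 = -21896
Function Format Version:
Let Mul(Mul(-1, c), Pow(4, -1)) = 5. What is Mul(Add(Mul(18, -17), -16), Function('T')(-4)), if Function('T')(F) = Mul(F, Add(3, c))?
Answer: -21896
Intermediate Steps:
c = -20 (c = Mul(-4, 5) = -20)
Function('T')(F) = Mul(-17, F) (Function('T')(F) = Mul(F, Add(3, -20)) = Mul(F, -17) = Mul(-17, F))
Mul(Add(Mul(18, -17), -16), Function('T')(-4)) = Mul(Add(Mul(18, -17), -16), Mul(-17, -4)) = Mul(Add(-306, -16), 68) = Mul(-322, 68) = -21896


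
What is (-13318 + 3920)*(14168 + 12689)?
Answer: -252402086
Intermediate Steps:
(-13318 + 3920)*(14168 + 12689) = -9398*26857 = -252402086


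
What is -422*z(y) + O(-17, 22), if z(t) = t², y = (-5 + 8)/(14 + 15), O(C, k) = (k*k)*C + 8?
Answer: -6916818/841 ≈ -8224.5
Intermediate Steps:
O(C, k) = 8 + C*k² (O(C, k) = k²*C + 8 = C*k² + 8 = 8 + C*k²)
y = 3/29 ≈ 0.10345
-422*z(y) + O(-17, 22) = -422*(3/29)² + (8 - 17*22²) = -422*9/841 + (8 - 17*484) = -3798/841 + (8 - 8228) = -3798/841 - 8220 = -6916818/841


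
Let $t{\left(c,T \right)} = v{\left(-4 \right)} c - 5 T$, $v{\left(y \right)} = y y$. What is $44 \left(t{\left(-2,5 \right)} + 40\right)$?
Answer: $-748$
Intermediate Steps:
$v{\left(y \right)} = y^{2}$
$t{\left(c,T \right)} = - 5 T + 16 c$ ($t{\left(c,T \right)} = \left(-4\right)^{2} c - 5 T = 16 c - 5 T = - 5 T + 16 c$)
$44 \left(t{\left(-2,5 \right)} + 40\right) = 44 \left(\left(\left(-5\right) 5 + 16 \left(-2\right)\right) + 40\right) = 44 \left(\left(-25 - 32\right) + 40\right) = 44 \left(-57 + 40\right) = 44 \left(-17\right) = -748$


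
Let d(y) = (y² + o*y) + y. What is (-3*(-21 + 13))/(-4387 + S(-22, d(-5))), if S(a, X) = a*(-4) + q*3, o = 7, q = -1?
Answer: -4/717 ≈ -0.0055788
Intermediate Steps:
d(y) = y² + 8*y (d(y) = (y² + 7*y) + y = y² + 8*y)
S(a, X) = -3 - 4*a (S(a, X) = a*(-4) - 1*3 = -4*a - 3 = -3 - 4*a)
(-3*(-21 + 13))/(-4387 + S(-22, d(-5))) = (-3*(-21 + 13))/(-4387 + (-3 - 4*(-22))) = (-3*(-8))/(-4387 + (-3 + 88)) = 24/(-4387 + 85) = 24/(-4302) = 24*(-1/4302) = -4/717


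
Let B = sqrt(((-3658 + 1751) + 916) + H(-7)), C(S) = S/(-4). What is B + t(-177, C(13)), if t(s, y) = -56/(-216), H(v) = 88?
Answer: 7/27 + I*sqrt(903) ≈ 0.25926 + 30.05*I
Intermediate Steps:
C(S) = -S/4 (C(S) = S*(-1/4) = -S/4)
B = I*sqrt(903) (B = sqrt(((-3658 + 1751) + 916) + 88) = sqrt((-1907 + 916) + 88) = sqrt(-991 + 88) = sqrt(-903) = I*sqrt(903) ≈ 30.05*I)
t(s, y) = 7/27 (t(s, y) = -56*(-1/216) = 7/27)
B + t(-177, C(13)) = I*sqrt(903) + 7/27 = 7/27 + I*sqrt(903)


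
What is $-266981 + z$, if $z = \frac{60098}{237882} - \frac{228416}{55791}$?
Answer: $- \frac{590555992677136}{2211945777} \approx -2.6699 \cdot 10^{5}$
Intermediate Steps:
$z = - \frac{8497187899}{2211945777}$ ($z = 60098 \cdot \frac{1}{237882} - \frac{228416}{55791} = \frac{30049}{118941} - \frac{228416}{55791} = - \frac{8497187899}{2211945777} \approx -3.8415$)
$-266981 + z = -266981 - \frac{8497187899}{2211945777} = - \frac{590555992677136}{2211945777}$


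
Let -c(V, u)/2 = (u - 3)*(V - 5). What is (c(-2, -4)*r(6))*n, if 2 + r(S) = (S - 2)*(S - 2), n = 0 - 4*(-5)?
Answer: -27440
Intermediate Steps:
c(V, u) = -2*(-5 + V)*(-3 + u) (c(V, u) = -2*(u - 3)*(V - 5) = -2*(-3 + u)*(-5 + V) = -2*(-5 + V)*(-3 + u))
n = 20 (n = 0 + 20 = 20)
r(S) = -2 + (-2 + S)² (r(S) = -2 + (S - 2)*(S - 2) = -2 + (-2 + S)*(-2 + S) = -2 + (-2 + S)²)
(c(-2, -4)*r(6))*n = ((-30 + 6*(-2) + 10*(-4) - 2*(-2)*(-4))*(-2 + (-2 + 6)²))*20 = ((-30 - 12 - 40 - 16)*(-2 + 4²))*20 = -98*(-2 + 16)*20 = -98*14*20 = -1372*20 = -27440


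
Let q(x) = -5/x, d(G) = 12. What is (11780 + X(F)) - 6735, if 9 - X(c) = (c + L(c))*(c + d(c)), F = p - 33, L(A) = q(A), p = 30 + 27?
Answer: 8395/2 ≈ 4197.5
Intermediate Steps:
p = 57
L(A) = -5/A
F = 24 (F = 57 - 33 = 24)
X(c) = 9 - (12 + c)*(c - 5/c) (X(c) = 9 - (c - 5/c)*(c + 12) = 9 - (c - 5/c)*(12 + c) = 9 - (12 + c)*(c - 5/c))
(11780 + X(F)) - 6735 = (11780 + (14 - 1*24² - 12*24 + 60/24)) - 6735 = (11780 + (14 - 1*576 - 288 + 60*(1/24))) - 6735 = (11780 + (14 - 576 - 288 + 5/2)) - 6735 = (11780 - 1695/2) - 6735 = 21865/2 - 6735 = 8395/2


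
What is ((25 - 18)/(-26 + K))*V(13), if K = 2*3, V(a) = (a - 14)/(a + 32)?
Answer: 7/900 ≈ 0.0077778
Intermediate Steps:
V(a) = (-14 + a)/(32 + a)
K = 6
((25 - 18)/(-26 + K))*V(13) = ((25 - 18)/(-26 + 6))*((-14 + 13)/(32 + 13)) = (7/(-20))*(-1/45) = (7*(-1/20))*((1/45)*(-1)) = -7/20*(-1/45) = 7/900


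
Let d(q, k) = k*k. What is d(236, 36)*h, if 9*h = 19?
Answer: 2736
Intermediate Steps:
h = 19/9 (h = (⅑)*19 = 19/9 ≈ 2.1111)
d(q, k) = k²
d(236, 36)*h = 36²*(19/9) = 1296*(19/9) = 2736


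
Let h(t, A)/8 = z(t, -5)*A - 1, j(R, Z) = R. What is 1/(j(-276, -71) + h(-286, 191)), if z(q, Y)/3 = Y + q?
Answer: -1/1334228 ≈ -7.4950e-7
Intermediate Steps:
z(q, Y) = 3*Y + 3*q (z(q, Y) = 3*(Y + q) = 3*Y + 3*q)
h(t, A) = -8 + 8*A*(-15 + 3*t) (h(t, A) = 8*((3*(-5) + 3*t)*A - 1) = 8*((-15 + 3*t)*A - 1) = 8*(A*(-15 + 3*t) - 1) = 8*(-1 + A*(-15 + 3*t)) = -8 + 8*A*(-15 + 3*t))
1/(j(-276, -71) + h(-286, 191)) = 1/(-276 + (-8 + 24*191*(-5 - 286))) = 1/(-276 + (-8 + 24*191*(-291))) = 1/(-276 + (-8 - 1333944)) = 1/(-276 - 1333952) = 1/(-1334228) = -1/1334228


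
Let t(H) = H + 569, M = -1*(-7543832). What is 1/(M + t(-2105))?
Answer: 1/7542296 ≈ 1.3259e-7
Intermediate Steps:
M = 7543832
t(H) = 569 + H
1/(M + t(-2105)) = 1/(7543832 + (569 - 2105)) = 1/(7543832 - 1536) = 1/7542296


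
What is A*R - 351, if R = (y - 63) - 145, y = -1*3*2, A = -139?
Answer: 29395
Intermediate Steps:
y = -6 (y = -3*2 = -6)
R = -214 (R = (-6 - 63) - 145 = -69 - 145 = -214)
A*R - 351 = -139*(-214) - 351 = 29746 - 351 = 29395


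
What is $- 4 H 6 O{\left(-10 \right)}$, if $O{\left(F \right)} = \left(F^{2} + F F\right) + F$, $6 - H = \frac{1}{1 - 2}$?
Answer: $-31920$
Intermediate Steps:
$H = 7$ ($H = 6 - \frac{1}{1 - 2} = 6 - \frac{1}{-1} = 6 - -1 = 6 + 1 = 7$)
$O{\left(F \right)} = F + 2 F^{2}$ ($O{\left(F \right)} = \left(F^{2} + F^{2}\right) + F = 2 F^{2} + F = F + 2 F^{2}$)
$- 4 H 6 O{\left(-10 \right)} = \left(-4\right) 7 \cdot 6 \left(- 10 \left(1 + 2 \left(-10\right)\right)\right) = \left(-28\right) 6 \left(- 10 \left(1 - 20\right)\right) = - 168 \left(\left(-10\right) \left(-19\right)\right) = \left(-168\right) 190 = -31920$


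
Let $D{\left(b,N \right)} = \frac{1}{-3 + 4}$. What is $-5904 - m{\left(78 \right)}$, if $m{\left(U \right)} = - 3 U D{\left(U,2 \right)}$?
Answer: $-5670$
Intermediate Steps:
$D{\left(b,N \right)} = 1$ ($D{\left(b,N \right)} = 1^{-1} = 1$)
$m{\left(U \right)} = - 3 U$ ($m{\left(U \right)} = - 3 U 1 = - 3 U$)
$-5904 - m{\left(78 \right)} = -5904 - \left(-3\right) 78 = -5904 - -234 = -5904 + 234 = -5670$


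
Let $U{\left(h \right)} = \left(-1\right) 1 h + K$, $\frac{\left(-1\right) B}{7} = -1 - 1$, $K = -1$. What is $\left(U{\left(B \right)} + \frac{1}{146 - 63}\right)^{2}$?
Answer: $\frac{1547536}{6889} \approx 224.64$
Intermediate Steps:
$B = 14$ ($B = - 7 \left(-1 - 1\right) = \left(-7\right) \left(-2\right) = 14$)
$U{\left(h \right)} = -1 - h$ ($U{\left(h \right)} = \left(-1\right) 1 h - 1 = - h - 1 = -1 - h$)
$\left(U{\left(B \right)} + \frac{1}{146 - 63}\right)^{2} = \left(\left(-1 - 14\right) + \frac{1}{146 - 63}\right)^{2} = \left(\left(-1 - 14\right) + \frac{1}{83}\right)^{2} = \left(-15 + \frac{1}{83}\right)^{2} = \left(- \frac{1244}{83}\right)^{2} = \frac{1547536}{6889}$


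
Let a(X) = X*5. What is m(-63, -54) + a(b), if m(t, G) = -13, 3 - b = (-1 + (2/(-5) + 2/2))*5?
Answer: 12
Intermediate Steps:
b = 5 (b = 3 - (-1 + (2/(-5) + 2/2))*5 = 3 - (-1 + (2*(-1/5) + 2*(1/2)))*5 = 3 - (-1 + (-2/5 + 1))*5 = 3 - (-1 + 3/5)*5 = 3 - (-2)*5/5 = 3 - 1*(-2) = 3 + 2 = 5)
a(X) = 5*X
m(-63, -54) + a(b) = -13 + 5*5 = -13 + 25 = 12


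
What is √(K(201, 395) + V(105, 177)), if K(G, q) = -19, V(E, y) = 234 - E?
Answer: √110 ≈ 10.488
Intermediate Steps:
√(K(201, 395) + V(105, 177)) = √(-19 + (234 - 1*105)) = √(-19 + (234 - 105)) = √(-19 + 129) = √110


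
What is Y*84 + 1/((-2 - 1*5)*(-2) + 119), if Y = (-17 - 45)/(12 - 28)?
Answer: 86585/266 ≈ 325.51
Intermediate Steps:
Y = 31/8 (Y = -62/(-16) = -62*(-1/16) = 31/8 ≈ 3.8750)
Y*84 + 1/((-2 - 1*5)*(-2) + 119) = (31/8)*84 + 1/((-2 - 1*5)*(-2) + 119) = 651/2 + 1/((-2 - 5)*(-2) + 119) = 651/2 + 1/(-7*(-2) + 119) = 651/2 + 1/(14 + 119) = 651/2 + 1/133 = 86585/266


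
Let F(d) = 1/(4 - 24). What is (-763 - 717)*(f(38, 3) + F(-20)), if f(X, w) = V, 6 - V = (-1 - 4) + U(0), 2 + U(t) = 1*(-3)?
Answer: -23606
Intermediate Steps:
U(t) = -5 (U(t) = -2 + 1*(-3) = -2 - 3 = -5)
F(d) = -1/20 (F(d) = 1/(-20) = -1/20)
V = 16 (V = 6 - ((-1 - 4) - 5) = 6 - (-5 - 5) = 6 - 1*(-10) = 6 + 10 = 16)
f(X, w) = 16
(-763 - 717)*(f(38, 3) + F(-20)) = (-763 - 717)*(16 - 1/20) = -1480*319/20 = -23606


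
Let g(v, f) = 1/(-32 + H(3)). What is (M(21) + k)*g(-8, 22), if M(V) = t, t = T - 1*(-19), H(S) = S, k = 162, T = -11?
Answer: -170/29 ≈ -5.8621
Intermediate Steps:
g(v, f) = -1/29 (g(v, f) = 1/(-32 + 3) = 1/(-29) = -1/29)
t = 8 (t = -11 - 1*(-19) = -11 + 19 = 8)
M(V) = 8
(M(21) + k)*g(-8, 22) = (8 + 162)*(-1/29) = 170*(-1/29) = -170/29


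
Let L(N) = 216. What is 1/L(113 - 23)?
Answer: 1/216 ≈ 0.0046296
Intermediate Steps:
1/L(113 - 23) = 1/216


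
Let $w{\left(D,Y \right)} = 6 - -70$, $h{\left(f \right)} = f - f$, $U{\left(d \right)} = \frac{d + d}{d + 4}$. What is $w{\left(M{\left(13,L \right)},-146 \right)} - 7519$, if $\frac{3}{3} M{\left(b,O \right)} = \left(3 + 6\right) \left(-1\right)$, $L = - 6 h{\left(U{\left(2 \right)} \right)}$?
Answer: $-7443$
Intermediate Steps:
$U{\left(d \right)} = \frac{2 d}{4 + d}$
$h{\left(f \right)} = 0$
$L = 0$ ($L = \left(-6\right) 0 = 0$)
$M{\left(b,O \right)} = -9$ ($M{\left(b,O \right)} = \left(3 + 6\right) \left(-1\right) = 9 \left(-1\right) = -9$)
$w{\left(D,Y \right)} = 76$ ($w{\left(D,Y \right)} = 6 + 70 = 76$)
$w{\left(M{\left(13,L \right)},-146 \right)} - 7519 = 76 - 7519 = -7443$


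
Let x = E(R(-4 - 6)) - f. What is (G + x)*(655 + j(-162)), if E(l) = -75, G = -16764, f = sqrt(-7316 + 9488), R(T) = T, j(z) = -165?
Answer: -8251110 - 980*sqrt(543) ≈ -8.2739e+6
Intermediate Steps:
f = 2*sqrt(543) (f = sqrt(2172) = 2*sqrt(543) ≈ 46.605)
x = -75 - 2*sqrt(543) ≈ -121.60
(G + x)*(655 + j(-162)) = (-16764 + (-75 - 2*sqrt(543)))*(655 - 165) = (-16839 - 2*sqrt(543))*490 = -8251110 - 980*sqrt(543)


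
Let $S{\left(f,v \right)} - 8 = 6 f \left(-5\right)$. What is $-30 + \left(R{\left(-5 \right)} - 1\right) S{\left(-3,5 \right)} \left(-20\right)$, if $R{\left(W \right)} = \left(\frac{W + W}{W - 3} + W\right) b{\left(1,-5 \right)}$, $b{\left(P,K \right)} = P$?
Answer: $9280$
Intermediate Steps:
$S{\left(f,v \right)} = 8 - 30 f$ ($S{\left(f,v \right)} = 8 + 6 f \left(-5\right) = 8 - 30 f$)
$R{\left(W \right)} = W + \frac{2 W}{-3 + W}$ ($R{\left(W \right)} = \left(\frac{W + W}{W - 3} + W\right) 1 = \left(\frac{2 W}{-3 + W} + W\right) 1 = \left(W + \frac{2 W}{-3 + W}\right) 1 = W + \frac{2 W}{-3 + W}$)
$-30 + \left(R{\left(-5 \right)} - 1\right) S{\left(-3,5 \right)} \left(-20\right) = -30 + \left(- \frac{5 \left(-1 - 5\right)}{-3 - 5} - 1\right) \left(8 - -90\right) \left(-20\right) = -30 + \left(\left(-5\right) \frac{1}{-8} \left(-6\right) - 1\right) \left(8 + 90\right) \left(-20\right) = -30 + \left(\left(-5\right) \left(- \frac{1}{8}\right) \left(-6\right) - 1\right) 98 \left(-20\right) = -30 + \left(- \frac{15}{4} - 1\right) 98 \left(-20\right) = -30 + \left(- \frac{19}{4}\right) 98 \left(-20\right) = -30 - -9310 = -30 + 9310 = 9280$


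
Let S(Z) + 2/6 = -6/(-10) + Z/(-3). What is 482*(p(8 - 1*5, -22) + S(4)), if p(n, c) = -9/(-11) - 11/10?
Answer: -21449/33 ≈ -649.97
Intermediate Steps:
p(n, c) = -31/110 (p(n, c) = -9*(-1/11) - 11*⅒ = 9/11 - 11/10 = -31/110)
S(Z) = 4/15 - Z/3 (S(Z) = -⅓ + (-6/(-10) + Z/(-3)) = -⅓ + (-6*(-⅒) + Z*(-⅓)) = -⅓ + (⅗ - Z/3) = 4/15 - Z/3)
482*(p(8 - 1*5, -22) + S(4)) = 482*(-31/110 + (4/15 - ⅓*4)) = 482*(-31/110 + (4/15 - 4/3)) = 482*(-31/110 - 16/15) = 482*(-89/66) = -21449/33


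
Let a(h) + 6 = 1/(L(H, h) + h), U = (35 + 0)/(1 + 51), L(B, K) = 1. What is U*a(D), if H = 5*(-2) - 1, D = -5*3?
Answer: -425/104 ≈ -4.0865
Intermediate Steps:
D = -15
H = -11 (H = -10 - 1 = -11)
U = 35/52 ≈ 0.67308
a(h) = -6 + 1/(1 + h)
U*a(D) = 35*((-5 - 6*(-15))/(1 - 15))/52 = 35*((-5 + 90)/(-14))/52 = 35*(-1/14*85)/52 = (35/52)*(-85/14) = -425/104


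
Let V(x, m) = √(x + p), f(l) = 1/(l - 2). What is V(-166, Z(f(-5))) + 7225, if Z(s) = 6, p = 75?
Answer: 7225 + I*√91 ≈ 7225.0 + 9.5394*I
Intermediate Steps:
f(l) = 1/(-2 + l)
V(x, m) = √(75 + x) (V(x, m) = √(x + 75) = √(75 + x))
V(-166, Z(f(-5))) + 7225 = √(75 - 166) + 7225 = √(-91) + 7225 = I*√91 + 7225 = 7225 + I*√91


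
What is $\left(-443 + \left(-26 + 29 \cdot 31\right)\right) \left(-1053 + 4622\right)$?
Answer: $1534670$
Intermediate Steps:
$\left(-443 + \left(-26 + 29 \cdot 31\right)\right) \left(-1053 + 4622\right) = \left(-443 + \left(-26 + 899\right)\right) 3569 = \left(-443 + 873\right) 3569 = 430 \cdot 3569 = 1534670$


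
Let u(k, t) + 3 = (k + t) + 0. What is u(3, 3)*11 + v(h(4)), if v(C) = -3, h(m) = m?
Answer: 30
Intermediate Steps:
u(k, t) = -3 + k + t (u(k, t) = -3 + ((k + t) + 0) = -3 + (k + t) = -3 + k + t)
u(3, 3)*11 + v(h(4)) = (-3 + 3 + 3)*11 - 3 = 3*11 - 3 = 33 - 3 = 30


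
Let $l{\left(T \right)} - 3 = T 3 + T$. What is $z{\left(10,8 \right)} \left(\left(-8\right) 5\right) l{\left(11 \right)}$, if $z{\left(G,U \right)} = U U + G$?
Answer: $-139120$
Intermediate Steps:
$z{\left(G,U \right)} = G + U^{2}$ ($z{\left(G,U \right)} = U^{2} + G = G + U^{2}$)
$l{\left(T \right)} = 3 + 4 T$ ($l{\left(T \right)} = 3 + \left(T 3 + T\right) = 3 + \left(3 T + T\right) = 3 + 4 T$)
$z{\left(10,8 \right)} \left(\left(-8\right) 5\right) l{\left(11 \right)} = \left(10 + 8^{2}\right) \left(\left(-8\right) 5\right) \left(3 + 4 \cdot 11\right) = \left(10 + 64\right) \left(-40\right) \left(3 + 44\right) = 74 \left(-40\right) 47 = \left(-2960\right) 47 = -139120$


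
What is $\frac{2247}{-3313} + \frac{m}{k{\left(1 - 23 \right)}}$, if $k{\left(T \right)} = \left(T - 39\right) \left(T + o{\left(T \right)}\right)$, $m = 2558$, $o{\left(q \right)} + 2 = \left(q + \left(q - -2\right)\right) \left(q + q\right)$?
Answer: $- \frac{129242431}{184308816} \approx -0.70123$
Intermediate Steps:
$o{\left(q \right)} = -2 + 2 q \left(2 + 2 q\right)$ ($o{\left(q \right)} = -2 + \left(q + \left(q - -2\right)\right) \left(q + q\right) = -2 + \left(q + \left(q + 2\right)\right) 2 q = -2 + \left(q + \left(2 + q\right)\right) 2 q = -2 + \left(2 + 2 q\right) 2 q = -2 + 2 q \left(2 + 2 q\right)$)
$k{\left(T \right)} = \left(-39 + T\right) \left(-2 + 4 T^{2} + 5 T\right)$ ($k{\left(T \right)} = \left(T - 39\right) \left(T + \left(-2 + 4 T + 4 T^{2}\right)\right) = \left(-39 + T\right) \left(-2 + 4 T^{2} + 5 T\right)$)
$\frac{2247}{-3313} + \frac{m}{k{\left(1 - 23 \right)}} = \frac{2247}{-3313} + \frac{2558}{78 - 197 \left(1 - 23\right) - 151 \left(1 - 23\right)^{2} + 4 \left(1 - 23\right)^{3}} = 2247 \left(- \frac{1}{3313}\right) + \frac{2558}{78 - -4334 - 151 \left(-22\right)^{2} + 4 \left(-22\right)^{3}} = - \frac{2247}{3313} + \frac{2558}{78 + 4334 - 73084 + 4 \left(-10648\right)} = - \frac{2247}{3313} + \frac{2558}{78 + 4334 - 73084 - 42592} = - \frac{2247}{3313} + \frac{2558}{-111264} = - \frac{2247}{3313} + 2558 \left(- \frac{1}{111264}\right) = - \frac{2247}{3313} - \frac{1279}{55632} = - \frac{129242431}{184308816}$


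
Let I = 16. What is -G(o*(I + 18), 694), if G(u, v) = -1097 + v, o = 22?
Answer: 403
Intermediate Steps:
-G(o*(I + 18), 694) = -(-1097 + 694) = -1*(-403) = 403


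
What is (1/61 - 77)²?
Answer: 22052416/3721 ≈ 5926.5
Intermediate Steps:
(1/61 - 77)² = (-4696/61)² = 22052416/3721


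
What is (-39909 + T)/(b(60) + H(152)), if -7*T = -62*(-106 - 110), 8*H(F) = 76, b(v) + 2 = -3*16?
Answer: 195170/189 ≈ 1032.6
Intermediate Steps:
b(v) = -50 (b(v) = -2 - 3*16 = -2 - 48 = -50)
H(F) = 19/2 (H(F) = (⅛)*76 = 19/2)
T = -13392/7 (T = -(-62)*(-106 - 110)/7 = -(-62)*(-216)/7 = -⅐*13392 = -13392/7 ≈ -1913.1)
(-39909 + T)/(b(60) + H(152)) = (-39909 - 13392/7)/(-50 + 19/2) = -292755/(7*(-81/2)) = -292755/7*(-2/81) = 195170/189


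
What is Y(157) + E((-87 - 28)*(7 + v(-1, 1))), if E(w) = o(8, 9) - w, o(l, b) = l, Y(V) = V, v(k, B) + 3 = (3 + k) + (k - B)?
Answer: 625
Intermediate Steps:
v(k, B) = -B + 2*k (v(k, B) = -3 + ((3 + k) + (k - B)) = -3 + (3 - B + 2*k) = -B + 2*k)
E(w) = 8 - w
Y(157) + E((-87 - 28)*(7 + v(-1, 1))) = 157 + (8 - (-87 - 28)*(7 + (-1*1 + 2*(-1)))) = 157 + (8 - (-115)*(7 + (-1 - 2))) = 157 + (8 - (-115)*(7 - 3)) = 157 + (8 - (-115)*4) = 157 + (8 - 1*(-460)) = 157 + (8 + 460) = 157 + 468 = 625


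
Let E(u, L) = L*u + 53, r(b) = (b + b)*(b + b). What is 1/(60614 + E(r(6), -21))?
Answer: 1/57643 ≈ 1.7348e-5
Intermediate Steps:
r(b) = 4*b² (r(b) = (2*b)*(2*b) = 4*b²)
E(u, L) = 53 + L*u
1/(60614 + E(r(6), -21)) = 1/(60614 + (53 - 84*6²)) = 1/(60614 + (53 - 84*36)) = 1/(60614 + (53 - 21*144)) = 1/(60614 + (53 - 3024)) = 1/(60614 - 2971) = 1/57643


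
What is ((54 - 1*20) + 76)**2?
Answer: 12100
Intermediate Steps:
((54 - 1*20) + 76)**2 = ((54 - 20) + 76)**2 = (34 + 76)**2 = 110**2 = 12100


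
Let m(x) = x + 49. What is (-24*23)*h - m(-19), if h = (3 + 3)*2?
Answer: -6654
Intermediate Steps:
h = 12 (h = 6*2 = 12)
m(x) = 49 + x
(-24*23)*h - m(-19) = -24*23*12 - (49 - 19) = -552*12 - 1*30 = -6624 - 30 = -6654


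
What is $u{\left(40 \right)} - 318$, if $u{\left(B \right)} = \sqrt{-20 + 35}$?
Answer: $-318 + \sqrt{15} \approx -314.13$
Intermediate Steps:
$u{\left(B \right)} = \sqrt{15}$
$u{\left(40 \right)} - 318 = \sqrt{15} - 318 = -318 + \sqrt{15}$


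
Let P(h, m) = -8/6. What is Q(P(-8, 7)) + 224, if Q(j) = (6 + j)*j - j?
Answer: 1972/9 ≈ 219.11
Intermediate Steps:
P(h, m) = -4/3 (P(h, m) = -8*1/6 = -4/3)
Q(j) = -j + j*(6 + j) (Q(j) = j*(6 + j) - j = -j + j*(6 + j))
Q(P(-8, 7)) + 224 = -4*(5 - 4/3)/3 + 224 = -4/3*11/3 + 224 = -44/9 + 224 = 1972/9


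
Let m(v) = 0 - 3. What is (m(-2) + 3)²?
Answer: 0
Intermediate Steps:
m(v) = -3
(m(-2) + 3)² = (-3 + 3)² = 0² = 0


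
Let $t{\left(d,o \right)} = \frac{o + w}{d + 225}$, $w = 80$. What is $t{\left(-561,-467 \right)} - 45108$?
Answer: $- \frac{5051967}{112} \approx -45107.0$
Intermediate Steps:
$t{\left(d,o \right)} = \frac{80 + o}{225 + d}$ ($t{\left(d,o \right)} = \frac{o + 80}{d + 225} = \frac{80 + o}{225 + d}$)
$t{\left(-561,-467 \right)} - 45108 = \frac{80 - 467}{225 - 561} - 45108 = \frac{1}{-336} \left(-387\right) - 45108 = \left(- \frac{1}{336}\right) \left(-387\right) - 45108 = \frac{129}{112} - 45108 = - \frac{5051967}{112}$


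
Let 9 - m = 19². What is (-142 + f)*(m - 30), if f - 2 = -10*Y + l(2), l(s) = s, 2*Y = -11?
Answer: 31706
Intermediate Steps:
Y = -11/2 (Y = (½)*(-11) = -11/2 ≈ -5.5000)
m = -352 (m = 9 - 1*19² = 9 - 1*361 = 9 - 361 = -352)
f = 59 (f = 2 + (-10*(-11/2) + 2) = 2 + (55 + 2) = 2 + 57 = 59)
(-142 + f)*(m - 30) = (-142 + 59)*(-352 - 30) = -83*(-382) = 31706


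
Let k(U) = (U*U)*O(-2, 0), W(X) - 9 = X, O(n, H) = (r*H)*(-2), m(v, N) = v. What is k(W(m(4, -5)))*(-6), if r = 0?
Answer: 0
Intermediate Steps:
O(n, H) = 0 (O(n, H) = (0*H)*(-2) = 0*(-2) = 0)
W(X) = 9 + X
k(U) = 0 (k(U) = (U*U)*0 = U²*0 = 0)
k(W(m(4, -5)))*(-6) = 0*(-6) = 0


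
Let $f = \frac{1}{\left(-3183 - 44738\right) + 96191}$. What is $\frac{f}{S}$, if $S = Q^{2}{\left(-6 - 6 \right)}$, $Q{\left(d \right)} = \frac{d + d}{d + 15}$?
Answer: $\frac{1}{3089280} \approx 3.237 \cdot 10^{-7}$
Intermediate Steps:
$Q{\left(d \right)} = \frac{2 d}{15 + d}$
$S = 64$ ($S = \left(\frac{2 \left(-6 - 6\right)}{15 - 12}\right)^{2} = \left(2 \left(-12\right) \frac{1}{15 - 12}\right)^{2} = \left(2 \left(-12\right) \frac{1}{3}\right)^{2} = \left(-8\right)^{2} = 64$)
$f = \frac{1}{48270}$ ($f = \frac{1}{\left(-3183 - 44738\right) + 96191} = \frac{1}{-47921 + 96191} = \frac{1}{48270} \approx 2.0717 \cdot 10^{-5}$)
$\frac{f}{S} = \frac{1}{48270 \cdot 64} = \frac{1}{48270} \cdot \frac{1}{64} = \frac{1}{3089280}$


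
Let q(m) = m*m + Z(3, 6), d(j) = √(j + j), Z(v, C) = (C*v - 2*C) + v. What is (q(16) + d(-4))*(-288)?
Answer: -76320 - 576*I*√2 ≈ -76320.0 - 814.59*I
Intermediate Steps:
Z(v, C) = v - 2*C + C*v (Z(v, C) = (-2*C + C*v) + v = v - 2*C + C*v)
d(j) = √2*√j (d(j) = √(2*j) = √2*√j)
q(m) = 9 + m² (q(m) = m*m + (3 - 2*6 + 6*3) = m² + (3 - 12 + 18) = m² + 9 = 9 + m²)
(q(16) + d(-4))*(-288) = ((9 + 16²) + √2*√(-4))*(-288) = ((9 + 256) + √2*(2*I))*(-288) = (265 + 2*I*√2)*(-288) = -76320 - 576*I*√2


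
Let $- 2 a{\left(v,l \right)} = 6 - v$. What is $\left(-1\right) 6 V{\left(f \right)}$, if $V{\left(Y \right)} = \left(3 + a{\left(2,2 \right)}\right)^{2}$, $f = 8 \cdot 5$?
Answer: $-6$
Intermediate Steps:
$f = 40$
$a{\left(v,l \right)} = -3 + \frac{v}{2}$ ($a{\left(v,l \right)} = - \frac{6 - v}{2} = -3 + \frac{v}{2}$)
$V{\left(Y \right)} = 1$ ($V{\left(Y \right)} = \left(3 + \left(-3 + \frac{1}{2} \cdot 2\right)\right)^{2} = \left(3 + \left(-3 + 1\right)\right)^{2} = \left(3 - 2\right)^{2} = 1^{2} = 1$)
$\left(-1\right) 6 V{\left(f \right)} = \left(-1\right) 6 \cdot 1 = \left(-6\right) 1 = -6$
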